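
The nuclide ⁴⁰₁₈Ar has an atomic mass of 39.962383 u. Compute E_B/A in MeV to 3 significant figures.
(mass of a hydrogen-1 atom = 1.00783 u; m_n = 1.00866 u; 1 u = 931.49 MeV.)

8.59 MeV/nucleon

The nucleus contains 18 protons and 40 − 18 = 22 neutrons.
Σm = 18·m(¹H) + 22·m_n = 18.14094 + 22.19052 = 40.33146 u
Δm = 40.33146 − 39.962383 = 0.369077 u
Binding energy = Δm·c² = 0.369077 × 931.49 MeV/u = 343.792 MeV
BE/A = 343.792 MeV / 40 = 8.5948 MeV/nucleon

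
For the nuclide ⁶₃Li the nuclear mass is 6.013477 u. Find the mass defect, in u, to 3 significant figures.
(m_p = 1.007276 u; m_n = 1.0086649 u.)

0.0343 u

Mass of separated nucleons = 3(1.007276) + 3(1.0086649) = 3.021828 + 3.0259947 = 6.0478227 u
Mass defect Δm = 6.0478227 − 6.013477 = 0.0343457 u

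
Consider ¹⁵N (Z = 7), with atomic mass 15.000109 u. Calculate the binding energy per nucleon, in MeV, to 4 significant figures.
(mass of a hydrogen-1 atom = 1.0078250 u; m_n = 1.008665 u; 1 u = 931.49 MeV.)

Z = 7, so N = A − Z = 15 − 7 = 8.
Σm = 7·m(¹H) + 8·m_n = 7.0547750 + 8.069320 = 15.1240950 u
Mass defect Δm = 15.1240950 − 15.000109 = 0.1239860 u
E_B = 0.1239860 × 931.49 = 115.492 MeV
Dividing by A = 15 gives 7.699 MeV per nucleon.

7.699 MeV/nucleon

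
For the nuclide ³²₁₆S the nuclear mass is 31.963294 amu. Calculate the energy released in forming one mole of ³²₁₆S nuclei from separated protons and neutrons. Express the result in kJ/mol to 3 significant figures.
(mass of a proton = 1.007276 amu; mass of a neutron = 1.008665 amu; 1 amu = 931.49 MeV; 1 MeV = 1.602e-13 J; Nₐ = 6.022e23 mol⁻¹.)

Σm = 16·m_p + 16·m_n = 16.116416 + 16.138640 = 32.255056 amu
Δm = 32.255056 − 31.963294 = 0.291762 amu
Converting to energy: 0.291762 amu × 931.49 MeV/amu = 271.773 MeV
Per nucleus in joules: 271.773 MeV × 1.602e-13 J/MeV = 4.3538e-11 J
Per mole: 4.3538e-11 J × 6.022e23 mol⁻¹ = 2.6219e+13 J/mol

2.62e+10 kJ/mol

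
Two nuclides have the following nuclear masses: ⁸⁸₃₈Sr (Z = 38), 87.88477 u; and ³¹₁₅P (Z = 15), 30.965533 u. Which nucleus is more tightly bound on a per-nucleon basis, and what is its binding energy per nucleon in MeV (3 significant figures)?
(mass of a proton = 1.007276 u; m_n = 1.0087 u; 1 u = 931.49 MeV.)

⁸⁸₃₈Sr: Σm = 38(1.007276) + 50(1.0087) = 88.711488 u; Δm = 0.826718 u; E_B = 770.08 MeV; E_B/A = 8.751 MeV
³¹₁₅P: Σm = 15(1.007276) + 16(1.0087) = 31.248340 u; Δm = 0.282807 u; E_B = 263.43 MeV; E_B/A = 8.498 MeV
⁸⁸₃₈Sr has the higher binding energy per nucleon, so it is the more tightly bound nucleus.

⁸⁸₃₈Sr; 8.75 MeV/nucleon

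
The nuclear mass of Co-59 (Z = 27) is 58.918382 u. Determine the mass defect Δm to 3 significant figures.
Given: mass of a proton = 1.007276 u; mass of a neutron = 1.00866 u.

The nucleus contains 27 protons and 59 − 27 = 32 neutrons.
Σm = 27·m_p + 32·m_n = 27.196452 + 32.27712 = 59.473572 u
Mass defect Δm = 59.473572 − 58.918382 = 0.555190 u

0.555 u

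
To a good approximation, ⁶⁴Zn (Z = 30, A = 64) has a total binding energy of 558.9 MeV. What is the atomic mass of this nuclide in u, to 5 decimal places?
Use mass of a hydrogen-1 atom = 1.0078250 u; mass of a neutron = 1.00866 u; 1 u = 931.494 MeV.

Mass defect = 558.9 MeV / (931.494 MeV/u) = 0.6000039 u
Constituent mass = 30(1.0078250) + 34(1.00866) = 64.5291900 u
Atomic mass = 64.5291900 − 0.6000039 = 63.9291861 u ≈ 63.92919 u (to 5 decimal places)

63.92919 u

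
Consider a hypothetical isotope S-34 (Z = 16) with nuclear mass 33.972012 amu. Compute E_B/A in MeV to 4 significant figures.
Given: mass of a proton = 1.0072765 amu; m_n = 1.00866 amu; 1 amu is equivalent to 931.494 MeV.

Total constituent mass: 16 × 1.0072765 + 18 × 1.00866 = 34.2723040 amu
Δm = 34.2723040 − 33.972012 = 0.3002920 amu
E_B = 0.3002920 × 931.494 = 279.720 MeV
BE/A = 279.720 MeV / 34 = 8.227 MeV/nucleon

8.227 MeV/nucleon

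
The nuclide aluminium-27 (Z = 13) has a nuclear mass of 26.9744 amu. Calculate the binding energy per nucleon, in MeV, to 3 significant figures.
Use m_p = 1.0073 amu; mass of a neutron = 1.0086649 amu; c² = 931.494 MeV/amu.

Z = 13, so N = A − Z = 27 − 13 = 14.
Total constituent mass: 13 × 1.0073 + 14 × 1.0086649 = 27.2162086 amu
Mass defect Δm = 27.2162086 − 26.9744 = 0.2418086 amu
E_B = 0.2418086 × 931.494 = 225.243 MeV
Dividing by A = 27 gives 8.342 MeV per nucleon.

8.34 MeV/nucleon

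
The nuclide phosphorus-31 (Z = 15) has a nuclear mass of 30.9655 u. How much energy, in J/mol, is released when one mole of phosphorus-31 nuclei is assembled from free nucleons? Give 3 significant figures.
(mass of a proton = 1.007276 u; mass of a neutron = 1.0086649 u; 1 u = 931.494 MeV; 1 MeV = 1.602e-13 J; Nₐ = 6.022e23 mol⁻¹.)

Z = 15, so N = A − Z = 31 − 15 = 16.
Σm = 15·m_p + 16·m_n = 15.109140 + 16.1386384 = 31.2477784 u
The mass defect is 31.2477784 − 30.9655 = 0.2822784 u.
Binding energy = Δm·c² = 0.2822784 × 931.494 MeV/u = 262.941 MeV
Per nucleus in joules: 262.941 MeV × 1.602e-13 J/MeV = 4.2123e-11 J
Per mole: 4.2123e-11 J × 6.022e23 mol⁻¹ = 2.5366e+13 J/mol

2.54e+13 J/mol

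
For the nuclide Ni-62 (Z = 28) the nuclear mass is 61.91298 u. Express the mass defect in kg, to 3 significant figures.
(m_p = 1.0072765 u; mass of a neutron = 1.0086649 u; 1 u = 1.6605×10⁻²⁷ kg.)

The nucleus contains 28 protons and 62 − 28 = 34 neutrons.
Total constituent mass: 28 × 1.0072765 + 34 × 1.0086649 = 62.4983486 u
Δm = 62.4983486 − 61.91298 = 0.5853686 u
In SI units: 0.5853686 u × 1.6605×10⁻²⁷ kg/u = 9.7200e-28 kg

9.72e-28 kg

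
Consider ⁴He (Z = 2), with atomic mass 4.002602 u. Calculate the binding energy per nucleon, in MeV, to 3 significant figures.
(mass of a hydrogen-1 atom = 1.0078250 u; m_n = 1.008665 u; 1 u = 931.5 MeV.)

7.07 MeV/nucleon

Σm = 2·m(¹H) + 2·m_n = 2.0156500 + 2.017330 = 4.0329800 u
The mass defect is 4.0329800 − 4.002602 = 0.0303780 u.
E_B = 0.0303780 × 931.5 = 28.2971 MeV
BE/A = 28.2971 MeV / 4 = 7.074 MeV/nucleon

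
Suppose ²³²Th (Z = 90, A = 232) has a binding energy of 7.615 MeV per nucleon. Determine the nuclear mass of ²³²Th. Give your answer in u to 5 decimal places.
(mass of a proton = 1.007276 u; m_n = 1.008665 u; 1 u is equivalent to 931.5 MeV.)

Total binding energy = 232 × 7.615 = 1766.680 MeV
Mass defect = 1766.680 MeV / (931.5 MeV/u) = 1.8965969 u
Constituent mass = 90(1.007276) + 142(1.008665) = 233.885270 u
Nuclear mass = 233.885270 − 1.8965969 = 231.9886731 u ≈ 231.98867 u (to 5 decimal places)

231.98867 u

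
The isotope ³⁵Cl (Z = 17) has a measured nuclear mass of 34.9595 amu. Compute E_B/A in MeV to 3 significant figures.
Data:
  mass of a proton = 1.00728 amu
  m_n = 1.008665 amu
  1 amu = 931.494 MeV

8.52 MeV/nucleon

The nucleus contains 17 protons and 35 − 17 = 18 neutrons.
Total constituent mass: 17 × 1.00728 + 18 × 1.008665 = 35.279730 amu
Mass defect Δm = 35.279730 − 34.9595 = 0.320230 amu
Binding energy = Δm·c² = 0.320230 × 931.494 MeV/amu = 298.292 MeV
Dividing by A = 35 gives 8.523 MeV per nucleon.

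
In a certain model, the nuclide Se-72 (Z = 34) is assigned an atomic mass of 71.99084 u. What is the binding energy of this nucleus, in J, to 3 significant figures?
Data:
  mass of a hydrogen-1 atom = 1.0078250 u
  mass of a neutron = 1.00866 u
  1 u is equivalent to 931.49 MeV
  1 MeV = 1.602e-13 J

Z = 34, so N = A − Z = 72 − 34 = 38.
Mass of separated nucleons = 34(1.0078250) + 38(1.00866) = 34.2660500 + 38.32908 = 72.5951300 u
Mass defect Δm = 72.5951300 − 71.99084 = 0.6042900 u
Converting to energy: 0.6042900 u × 931.49 MeV/u = 562.890 MeV
In joules: 562.890 MeV × 1.602e-13 J/MeV = 9.0175e-11 J

9.02e-11 J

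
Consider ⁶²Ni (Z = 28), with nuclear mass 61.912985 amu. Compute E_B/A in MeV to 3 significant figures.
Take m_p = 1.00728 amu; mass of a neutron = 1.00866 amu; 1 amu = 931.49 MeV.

The nucleus contains 28 protons and 62 − 28 = 34 neutrons.
Mass of separated nucleons = 28(1.00728) + 34(1.00866) = 28.20384 + 34.29444 = 62.49828 amu
Mass defect Δm = 62.49828 − 61.912985 = 0.585295 amu
Converting to energy: 0.585295 amu × 931.49 MeV/amu = 545.196 MeV
Per nucleon: 545.196 / 62 = 8.793 MeV

8.79 MeV/nucleon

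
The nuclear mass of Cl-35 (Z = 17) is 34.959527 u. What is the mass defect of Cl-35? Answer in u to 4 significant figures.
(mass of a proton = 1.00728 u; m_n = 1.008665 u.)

0.3202 u

Σm = 17·m_p + 18·m_n = 17.12376 + 18.155970 = 35.279730 u
Δm = 35.279730 − 34.959527 = 0.320203 u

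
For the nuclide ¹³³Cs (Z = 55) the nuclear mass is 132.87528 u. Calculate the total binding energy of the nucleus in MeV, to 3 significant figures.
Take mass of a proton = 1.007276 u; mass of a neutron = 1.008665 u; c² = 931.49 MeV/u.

Total constituent mass: 55 × 1.007276 + 78 × 1.008665 = 134.076050 u
The mass defect is 134.076050 − 132.87528 = 1.200770 u.
E_B = 1.200770 × 931.49 = 1118.51 MeV

1120 MeV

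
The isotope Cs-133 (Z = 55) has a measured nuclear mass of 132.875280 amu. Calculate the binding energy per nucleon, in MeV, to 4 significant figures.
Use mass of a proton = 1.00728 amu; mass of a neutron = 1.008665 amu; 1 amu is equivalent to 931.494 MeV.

8.411 MeV/nucleon

The nucleus contains 55 protons and 133 − 55 = 78 neutrons.
Mass of separated nucleons = 55(1.00728) + 78(1.008665) = 55.40040 + 78.675870 = 134.076270 amu
Δm = 134.076270 − 132.875280 = 1.200990 amu
Binding energy = Δm·c² = 1.200990 × 931.494 MeV/amu = 1118.71 MeV
BE/A = 1118.71 MeV / 133 = 8.411 MeV/nucleon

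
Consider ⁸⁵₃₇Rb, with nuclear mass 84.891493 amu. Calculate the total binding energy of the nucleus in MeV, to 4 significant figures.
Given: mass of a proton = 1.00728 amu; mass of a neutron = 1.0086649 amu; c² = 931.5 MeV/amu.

739.4 MeV

With 37 protons and 48 neutrons (A = 85):
Σm = 37·m_p + 48·m_n = 37.26936 + 48.4159152 = 85.6852752 amu
Δm = 85.6852752 − 84.891493 = 0.7937822 amu
Converting to energy: 0.7937822 amu × 931.5 MeV/amu = 739.408 MeV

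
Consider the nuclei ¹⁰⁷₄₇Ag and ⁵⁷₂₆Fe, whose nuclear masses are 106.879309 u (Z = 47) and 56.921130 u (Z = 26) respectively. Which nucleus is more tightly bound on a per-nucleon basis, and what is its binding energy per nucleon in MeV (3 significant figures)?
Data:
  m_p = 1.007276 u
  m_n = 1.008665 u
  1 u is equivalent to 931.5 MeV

¹⁰⁷₄₇Ag: Σm = 47(1.007276) + 60(1.008665) = 107.861872 u; Δm = 0.982563 u; E_B = 915.26 MeV; E_B/A = 8.554 MeV
⁵⁷₂₆Fe: Σm = 26(1.007276) + 31(1.008665) = 57.457791 u; Δm = 0.536661 u; E_B = 499.90 MeV; E_B/A = 8.770 MeV
⁵⁷₂₆Fe has the higher binding energy per nucleon, so it is the more tightly bound nucleus.

⁵⁷₂₆Fe; 8.77 MeV/nucleon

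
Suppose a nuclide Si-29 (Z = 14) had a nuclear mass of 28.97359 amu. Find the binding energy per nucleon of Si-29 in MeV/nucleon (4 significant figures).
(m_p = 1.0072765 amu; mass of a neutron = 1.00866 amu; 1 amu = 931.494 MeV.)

With 14 protons and 15 neutrons (A = 29):
Mass of separated nucleons = 14(1.0072765) + 15(1.00866) = 14.1018710 + 15.12990 = 29.2317710 amu
Δm = 29.2317710 − 28.97359 = 0.2581810 amu
Binding energy = Δm·c² = 0.2581810 × 931.494 MeV/amu = 240.494 MeV
Dividing by A = 29 gives 8.293 MeV per nucleon.

8.293 MeV/nucleon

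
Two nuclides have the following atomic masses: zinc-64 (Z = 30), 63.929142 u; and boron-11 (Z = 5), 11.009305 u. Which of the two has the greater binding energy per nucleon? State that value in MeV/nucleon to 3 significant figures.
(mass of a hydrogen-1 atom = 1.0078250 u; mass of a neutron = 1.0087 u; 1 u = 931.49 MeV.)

zinc-64: Σm = 30(1.0078250) + 34(1.0087) = 64.5305500 u; Δm = 0.6014080 u; E_B = 560.21 MeV; E_B/A = 8.753 MeV
boron-11: Σm = 5(1.0078250) + 6(1.0087) = 11.0913250 u; Δm = 0.0820200 u; E_B = 76.401 MeV; E_B/A = 6.946 MeV
zinc-64 has the higher binding energy per nucleon, so it is the more tightly bound nucleus.

zinc-64; 8.75 MeV/nucleon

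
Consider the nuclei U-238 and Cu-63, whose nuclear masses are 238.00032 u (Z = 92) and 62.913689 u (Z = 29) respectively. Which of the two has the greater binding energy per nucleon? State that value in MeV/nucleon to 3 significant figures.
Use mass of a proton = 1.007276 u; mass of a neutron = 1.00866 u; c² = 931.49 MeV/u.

U-238: Σm = 92(1.007276) + 146(1.00866) = 239.933752 u; Δm = 1.933432 u; E_B = 1801.0 MeV; E_B/A = 7.567 MeV
Cu-63: Σm = 29(1.007276) + 34(1.00866) = 63.505444 u; Δm = 0.591755 u; E_B = 551.21 MeV; E_B/A = 8.749 MeV
Cu-63 has the higher binding energy per nucleon, so it is the more tightly bound nucleus.

Cu-63; 8.75 MeV/nucleon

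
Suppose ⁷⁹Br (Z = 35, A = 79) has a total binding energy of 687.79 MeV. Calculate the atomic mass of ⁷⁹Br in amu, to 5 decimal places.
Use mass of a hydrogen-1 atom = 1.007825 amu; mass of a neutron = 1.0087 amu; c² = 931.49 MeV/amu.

78.91830 amu

Mass defect = 687.79 MeV / (931.49 MeV/amu) = 0.7383762 amu
Constituent mass = 35(1.007825) + 44(1.0087) = 79.656675 amu
Atomic mass = 79.656675 − 0.7383762 = 78.9182988 amu ≈ 78.91830 amu (to 5 decimal places)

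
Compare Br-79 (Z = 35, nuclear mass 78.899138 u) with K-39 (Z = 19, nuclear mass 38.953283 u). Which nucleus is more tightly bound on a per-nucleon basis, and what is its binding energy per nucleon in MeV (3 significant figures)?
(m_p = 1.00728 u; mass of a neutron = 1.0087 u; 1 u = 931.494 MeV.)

Br-79: Σm = 35(1.00728) + 44(1.0087) = 79.63760 u; Δm = 0.738462 u; E_B = 687.87 MeV; E_B/A = 8.707 MeV
K-39: Σm = 19(1.00728) + 20(1.0087) = 39.31232 u; Δm = 0.359037 u; E_B = 334.44 MeV; E_B/A = 8.575 MeV
Br-79 has the higher binding energy per nucleon, so it is the more tightly bound nucleus.

Br-79; 8.71 MeV/nucleon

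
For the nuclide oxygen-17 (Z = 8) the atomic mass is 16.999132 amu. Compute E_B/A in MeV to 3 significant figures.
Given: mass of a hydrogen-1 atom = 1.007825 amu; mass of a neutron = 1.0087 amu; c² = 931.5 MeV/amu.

The nucleus contains 8 protons and 17 − 8 = 9 neutrons.
Σm = 8·m(¹H) + 9·m_n = 8.062600 + 9.0783 = 17.140900 amu
The mass defect is 17.140900 − 16.999132 = 0.141768 amu.
E_B = 0.141768 × 931.5 = 132.057 MeV
Dividing by A = 17 gives 7.768 MeV per nucleon.

7.77 MeV/nucleon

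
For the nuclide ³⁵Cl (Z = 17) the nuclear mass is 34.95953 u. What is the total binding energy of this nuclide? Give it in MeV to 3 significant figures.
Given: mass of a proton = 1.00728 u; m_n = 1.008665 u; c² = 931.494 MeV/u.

298 MeV

Σm = 17·m_p + 18·m_n = 17.12376 + 18.155970 = 35.279730 u
Mass defect Δm = 35.279730 − 34.95953 = 0.320200 u
E_B = 0.320200 × 931.494 = 298.264 MeV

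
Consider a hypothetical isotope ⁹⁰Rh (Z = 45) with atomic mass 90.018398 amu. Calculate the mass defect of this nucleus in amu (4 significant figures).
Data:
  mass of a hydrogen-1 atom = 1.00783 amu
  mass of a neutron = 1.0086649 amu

0.7239 amu

The nucleus contains 45 protons and 90 − 45 = 45 neutrons.
Σm = 45·m(¹H) + 45·m_n = 45.35235 + 45.3899205 = 90.7422705 amu
Δm = 90.7422705 − 90.018398 = 0.7238725 amu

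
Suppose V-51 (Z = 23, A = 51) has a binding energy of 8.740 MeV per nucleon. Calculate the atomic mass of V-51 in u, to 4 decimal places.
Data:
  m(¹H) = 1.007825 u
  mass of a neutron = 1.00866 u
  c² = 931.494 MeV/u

50.9439 u

Total binding energy = 51 × 8.740 = 445.740 MeV
Mass defect = 445.740 MeV / (931.494 MeV/u) = 0.478522 u
Constituent mass = 23(1.007825) + 28(1.00866) = 51.422455 u
Atomic mass = 51.422455 − 0.478522 = 50.943933 u ≈ 50.9439 u (to 4 decimal places)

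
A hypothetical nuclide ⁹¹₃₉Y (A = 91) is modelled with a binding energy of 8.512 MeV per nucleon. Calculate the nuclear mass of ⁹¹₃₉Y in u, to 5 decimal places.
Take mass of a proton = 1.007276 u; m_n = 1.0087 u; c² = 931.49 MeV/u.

90.90460 u

Total binding energy = 91 × 8.512 = 774.592 MeV
Mass defect = 774.592 MeV / (931.49 MeV/u) = 0.8315623 u
Constituent mass = 39(1.007276) + 52(1.0087) = 91.736164 u
Nuclear mass = 91.736164 − 0.8315623 = 90.9046017 u ≈ 90.90460 u (to 5 decimal places)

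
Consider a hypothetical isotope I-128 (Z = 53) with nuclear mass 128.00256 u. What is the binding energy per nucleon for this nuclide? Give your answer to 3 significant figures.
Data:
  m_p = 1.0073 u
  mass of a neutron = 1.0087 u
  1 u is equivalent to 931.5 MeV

The nucleus contains 53 protons and 128 − 53 = 75 neutrons.
Σm = 53·m_p + 75·m_n = 53.3869 + 75.6525 = 129.0394 u
Δm = 129.0394 − 128.00256 = 1.03684 u
Binding energy = Δm·c² = 1.03684 × 931.5 MeV/u = 965.816 MeV
Dividing by A = 128 gives 7.545 MeV per nucleon.

7.55 MeV/nucleon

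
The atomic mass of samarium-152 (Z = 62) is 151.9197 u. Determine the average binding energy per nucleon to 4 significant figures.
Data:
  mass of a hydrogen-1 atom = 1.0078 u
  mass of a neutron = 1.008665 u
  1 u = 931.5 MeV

Σm = 62·m(¹H) + 90·m_n = 62.4836 + 90.779850 = 153.263450 u
Mass defect Δm = 153.263450 − 151.9197 = 1.343750 u
Binding energy = Δm·c² = 1.343750 × 931.5 MeV/u = 1251.70 MeV
BE/A = 1251.70 MeV / 152 = 8.235 MeV/nucleon

8.235 MeV/nucleon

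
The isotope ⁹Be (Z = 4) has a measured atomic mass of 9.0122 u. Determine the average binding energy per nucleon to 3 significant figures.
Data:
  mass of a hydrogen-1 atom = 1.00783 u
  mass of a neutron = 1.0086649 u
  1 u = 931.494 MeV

With 4 protons and 5 neutrons (A = 9):
Total constituent mass: 4 × 1.00783 + 5 × 1.0086649 = 9.0746445 u
Δm = 9.0746445 − 9.0122 = 0.0624445 u
E_B = 0.0624445 × 931.494 = 58.1667 MeV
BE/A = 58.1667 MeV / 9 = 6.463 MeV/nucleon

6.46 MeV/nucleon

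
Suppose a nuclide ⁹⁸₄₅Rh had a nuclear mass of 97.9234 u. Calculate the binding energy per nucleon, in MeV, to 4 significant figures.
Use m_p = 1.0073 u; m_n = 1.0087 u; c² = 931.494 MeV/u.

Total constituent mass: 45 × 1.0073 + 53 × 1.0087 = 98.7896 u
The mass defect is 98.7896 − 97.9234 = 0.8662 u.
Binding energy = Δm·c² = 0.8662 × 931.494 MeV/u = 806.860 MeV
Per nucleon: 806.860 / 98 = 8.233 MeV

8.233 MeV/nucleon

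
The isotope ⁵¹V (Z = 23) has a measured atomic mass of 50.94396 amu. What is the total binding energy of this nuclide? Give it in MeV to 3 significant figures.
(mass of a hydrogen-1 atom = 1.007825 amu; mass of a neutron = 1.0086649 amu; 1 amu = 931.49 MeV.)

Z = 23, so N = A − Z = 51 − 23 = 28.
Total constituent mass: 23 × 1.007825 + 28 × 1.0086649 = 51.4225922 amu
The mass defect is 51.4225922 − 50.94396 = 0.4786322 amu.
E_B = 0.4786322 × 931.49 = 445.841 MeV

446 MeV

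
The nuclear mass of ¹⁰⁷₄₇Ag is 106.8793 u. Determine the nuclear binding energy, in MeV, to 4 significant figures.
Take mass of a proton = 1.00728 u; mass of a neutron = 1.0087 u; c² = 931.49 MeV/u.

917.4 MeV

With 47 protons and 60 neutrons (A = 107):
Σm = 47·m_p + 60·m_n = 47.34216 + 60.5220 = 107.86416 u
Mass defect Δm = 107.86416 − 106.8793 = 0.98486 u
Converting to energy: 0.98486 u × 931.49 MeV/u = 917.387 MeV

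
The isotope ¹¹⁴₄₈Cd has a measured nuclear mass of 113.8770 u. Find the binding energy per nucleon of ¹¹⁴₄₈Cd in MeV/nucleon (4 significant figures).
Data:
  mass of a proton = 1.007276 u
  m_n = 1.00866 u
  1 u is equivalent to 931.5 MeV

The nucleus contains 48 protons and 114 − 48 = 66 neutrons.
Total constituent mass: 48 × 1.007276 + 66 × 1.00866 = 114.920808 u
Mass defect Δm = 114.920808 − 113.8770 = 1.043808 u
E_B = 1.043808 × 931.5 = 972.307 MeV
Dividing by A = 114 gives 8.529 MeV per nucleon.

8.529 MeV/nucleon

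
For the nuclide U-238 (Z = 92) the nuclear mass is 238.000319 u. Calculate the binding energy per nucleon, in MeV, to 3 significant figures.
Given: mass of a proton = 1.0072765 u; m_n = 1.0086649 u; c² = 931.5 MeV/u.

Z = 92, so N = A − Z = 238 − 92 = 146.
Mass of separated nucleons = 92(1.0072765) + 146(1.0086649) = 92.6694380 + 147.2650754 = 239.9345134 u
The mass defect is 239.9345134 − 238.000319 = 1.9341944 u.
Binding energy = Δm·c² = 1.9341944 × 931.5 MeV/u = 1801.70 MeV
BE/A = 1801.70 MeV / 238 = 7.570 MeV/nucleon

7.57 MeV/nucleon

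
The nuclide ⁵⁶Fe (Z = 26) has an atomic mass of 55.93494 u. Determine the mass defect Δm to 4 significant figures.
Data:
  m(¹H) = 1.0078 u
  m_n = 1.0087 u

0.5289 u

With 26 protons and 30 neutrons (A = 56):
Total constituent mass: 26 × 1.0078 + 30 × 1.0087 = 56.4638 u
Mass defect Δm = 56.4638 − 55.93494 = 0.52886 u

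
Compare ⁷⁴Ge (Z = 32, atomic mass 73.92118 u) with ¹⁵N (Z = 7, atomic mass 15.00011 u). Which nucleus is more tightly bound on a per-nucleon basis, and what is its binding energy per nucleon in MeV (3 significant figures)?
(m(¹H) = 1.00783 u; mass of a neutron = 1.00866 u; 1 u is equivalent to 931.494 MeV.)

⁷⁴Ge; 8.72 MeV/nucleon

⁷⁴Ge: Σm = 32(1.00783) + 42(1.00866) = 74.61428 u; Δm = 0.69310 u; E_B = 645.62 MeV; E_B/A = 8.7246 MeV
¹⁵N: Σm = 7(1.00783) + 8(1.00866) = 15.12409 u; Δm = 0.12398 u; E_B = 115.49 MeV; E_B/A = 7.699 MeV
⁷⁴Ge has the higher binding energy per nucleon, so it is the more tightly bound nucleus.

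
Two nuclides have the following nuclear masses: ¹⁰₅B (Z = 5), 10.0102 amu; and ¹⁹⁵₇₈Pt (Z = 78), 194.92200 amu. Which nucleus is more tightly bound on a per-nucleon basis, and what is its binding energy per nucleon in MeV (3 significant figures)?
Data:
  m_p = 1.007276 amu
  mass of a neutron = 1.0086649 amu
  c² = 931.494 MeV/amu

¹⁰₅B: Σm = 5(1.007276) + 5(1.0086649) = 10.0797045 amu; Δm = 0.0695045 amu; E_B = 64.743 MeV; E_B/A = 6.474 MeV
¹⁹⁵₇₈Pt: Σm = 78(1.007276) + 117(1.0086649) = 196.5813213 amu; Δm = 1.6593213 amu; E_B = 1545.6 MeV; E_B/A = 7.926 MeV
¹⁹⁵₇₈Pt has the higher binding energy per nucleon, so it is the more tightly bound nucleus.

¹⁹⁵₇₈Pt; 7.93 MeV/nucleon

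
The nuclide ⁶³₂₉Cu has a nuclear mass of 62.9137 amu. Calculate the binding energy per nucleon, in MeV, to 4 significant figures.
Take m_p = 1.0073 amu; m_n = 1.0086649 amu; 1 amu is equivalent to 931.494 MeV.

8.762 MeV/nucleon

The nucleus contains 29 protons and 63 − 29 = 34 neutrons.
Total constituent mass: 29 × 1.0073 + 34 × 1.0086649 = 63.5063066 amu
Δm = 63.5063066 − 62.9137 = 0.5926066 amu
Binding energy = Δm·c² = 0.5926066 × 931.494 MeV/amu = 552.009 MeV
Dividing by A = 63 gives 8.762 MeV per nucleon.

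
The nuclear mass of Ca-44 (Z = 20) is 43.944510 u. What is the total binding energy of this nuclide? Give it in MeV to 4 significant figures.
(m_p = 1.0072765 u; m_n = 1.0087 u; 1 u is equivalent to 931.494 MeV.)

Z = 20, so N = A − Z = 44 − 20 = 24.
Σm = 20·m_p + 24·m_n = 20.1455300 + 24.2088 = 44.3543300 u
Δm = 44.3543300 − 43.944510 = 0.4098200 u
Binding energy = Δm·c² = 0.4098200 × 931.494 MeV/u = 381.745 MeV

381.7 MeV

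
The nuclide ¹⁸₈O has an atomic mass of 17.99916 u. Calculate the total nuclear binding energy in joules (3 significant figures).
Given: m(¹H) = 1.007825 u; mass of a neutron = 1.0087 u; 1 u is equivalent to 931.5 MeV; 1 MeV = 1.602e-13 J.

Z = 8, so N = A − Z = 18 − 8 = 10.
Mass of separated nucleons = 8(1.007825) + 10(1.0087) = 8.062600 + 10.0870 = 18.149600 u
Δm = 18.149600 − 17.99916 = 0.150440 u
Converting to energy: 0.150440 u × 931.5 MeV/u = 140.135 MeV
In joules: 140.135 MeV × 1.602e-13 J/MeV = 2.24496e-11 J

2.24e-11 J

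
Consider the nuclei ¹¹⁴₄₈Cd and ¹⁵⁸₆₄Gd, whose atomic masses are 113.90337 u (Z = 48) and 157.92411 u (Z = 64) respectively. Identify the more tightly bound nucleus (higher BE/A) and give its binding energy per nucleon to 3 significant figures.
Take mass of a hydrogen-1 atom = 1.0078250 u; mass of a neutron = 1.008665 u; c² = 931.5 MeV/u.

¹¹⁴₄₈Cd: Σm = 48(1.0078250) + 66(1.008665) = 114.9474900 u; Δm = 1.0441200 u; E_B = 972.60 MeV; E_B/A = 8.532 MeV
¹⁵⁸₆₄Gd: Σm = 64(1.0078250) + 94(1.008665) = 159.3153100 u; Δm = 1.3912000 u; E_B = 1295.9 MeV; E_B/A = 8.202 MeV
¹¹⁴₄₈Cd has the higher binding energy per nucleon, so it is the more tightly bound nucleus.

¹¹⁴₄₈Cd; 8.53 MeV/nucleon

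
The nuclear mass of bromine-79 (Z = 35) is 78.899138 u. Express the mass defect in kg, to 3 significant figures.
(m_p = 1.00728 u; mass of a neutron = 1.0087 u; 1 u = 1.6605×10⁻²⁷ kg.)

1.23e-27 kg

Z = 35, so N = A − Z = 79 − 35 = 44.
Mass of separated nucleons = 35(1.00728) + 44(1.0087) = 35.25480 + 44.3828 = 79.63760 u
The mass defect is 79.63760 − 78.899138 = 0.738462 u.
In SI units: 0.738462 u × 1.6605×10⁻²⁷ kg/u = 1.2262e-27 kg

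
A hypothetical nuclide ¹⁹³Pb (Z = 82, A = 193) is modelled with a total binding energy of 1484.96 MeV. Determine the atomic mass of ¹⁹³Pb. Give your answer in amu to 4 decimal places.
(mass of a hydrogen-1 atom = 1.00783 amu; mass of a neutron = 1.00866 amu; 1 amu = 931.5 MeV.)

Mass defect = 1484.96 MeV / (931.5 MeV/amu) = 1.594160 amu
Constituent mass = 82(1.00783) + 111(1.00866) = 194.60332 amu
Atomic mass = 194.60332 − 1.594160 = 193.009160 amu ≈ 193.0092 amu (to 4 decimal places)

193.0092 amu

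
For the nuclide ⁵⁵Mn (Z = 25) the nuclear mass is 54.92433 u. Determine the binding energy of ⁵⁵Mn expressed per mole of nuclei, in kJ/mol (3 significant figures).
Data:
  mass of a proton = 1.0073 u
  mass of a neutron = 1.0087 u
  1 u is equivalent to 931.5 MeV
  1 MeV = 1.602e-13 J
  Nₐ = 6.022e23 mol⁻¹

Total constituent mass: 25 × 1.0073 + 30 × 1.0087 = 55.4435 u
Mass defect Δm = 55.4435 − 54.92433 = 0.51917 u
Converting to energy: 0.51917 u × 931.5 MeV/u = 483.607 MeV
Per nucleus in joules: 483.607 MeV × 1.602e-13 J/MeV = 7.7474e-11 J
Per mole: 7.7474e-11 J × 6.022e23 mol⁻¹ = 4.6655e+13 J/mol

4.67e+10 kJ/mol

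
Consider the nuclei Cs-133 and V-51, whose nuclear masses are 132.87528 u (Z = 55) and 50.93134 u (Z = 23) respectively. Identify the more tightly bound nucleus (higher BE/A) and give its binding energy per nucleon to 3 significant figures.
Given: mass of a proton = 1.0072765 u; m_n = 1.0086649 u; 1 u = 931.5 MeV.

V-51; 8.74 MeV/nucleon

Cs-133: Σm = 55(1.0072765) + 78(1.0086649) = 134.0760697 u; Δm = 1.2007897 u; E_B = 1118.5 MeV; E_B/A = 8.410 MeV
V-51: Σm = 23(1.0072765) + 28(1.0086649) = 51.4099767 u; Δm = 0.4786367 u; E_B = 445.85 MeV; E_B/A = 8.742 MeV
V-51 has the higher binding energy per nucleon, so it is the more tightly bound nucleus.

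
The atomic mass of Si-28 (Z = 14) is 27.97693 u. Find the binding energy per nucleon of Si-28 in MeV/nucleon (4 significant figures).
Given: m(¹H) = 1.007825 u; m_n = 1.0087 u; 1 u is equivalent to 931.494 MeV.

Total constituent mass: 14 × 1.007825 + 14 × 1.0087 = 28.231350 u
Δm = 28.231350 − 27.97693 = 0.254420 u
Converting to energy: 0.254420 u × 931.494 MeV/u = 236.991 MeV
Dividing by A = 28 gives 8.464 MeV per nucleon.

8.464 MeV/nucleon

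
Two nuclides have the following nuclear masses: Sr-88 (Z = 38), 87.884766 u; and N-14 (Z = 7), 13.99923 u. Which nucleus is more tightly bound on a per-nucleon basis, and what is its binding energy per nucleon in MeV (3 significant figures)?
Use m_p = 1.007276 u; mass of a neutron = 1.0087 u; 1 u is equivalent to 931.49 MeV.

Sr-88: Σm = 38(1.007276) + 50(1.0087) = 88.711488 u; Δm = 0.826722 u; E_B = 770.08 MeV; E_B/A = 8.751 MeV
N-14: Σm = 7(1.007276) + 7(1.0087) = 14.111832 u; Δm = 0.112602 u; E_B = 104.89 MeV; E_B/A = 7.492 MeV
Sr-88 has the higher binding energy per nucleon, so it is the more tightly bound nucleus.

Sr-88; 8.75 MeV/nucleon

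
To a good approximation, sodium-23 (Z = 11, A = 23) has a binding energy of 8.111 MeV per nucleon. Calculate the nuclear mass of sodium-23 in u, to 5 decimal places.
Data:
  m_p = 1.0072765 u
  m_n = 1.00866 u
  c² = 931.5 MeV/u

22.98369 u

Total binding energy = 23 × 8.111 = 186.553 MeV
Mass defect = 186.553 MeV / (931.5 MeV/u) = 0.2002716 u
Constituent mass = 11(1.0072765) + 12(1.00866) = 23.1839615 u
Nuclear mass = 23.1839615 − 0.2002716 = 22.9836899 u ≈ 22.98369 u (to 5 decimal places)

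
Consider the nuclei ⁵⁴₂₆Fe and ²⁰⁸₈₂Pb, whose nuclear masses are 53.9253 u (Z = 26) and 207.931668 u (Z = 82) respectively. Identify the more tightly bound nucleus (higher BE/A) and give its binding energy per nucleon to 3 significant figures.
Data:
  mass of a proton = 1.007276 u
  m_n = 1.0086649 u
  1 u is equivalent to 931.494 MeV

⁵⁴₂₆Fe; 8.74 MeV/nucleon

⁵⁴₂₆Fe: Σm = 26(1.007276) + 28(1.0086649) = 54.4317932 u; Δm = 0.5064932 u; E_B = 471.80 MeV; E_B/A = 8.737 MeV
²⁰⁸₈₂Pb: Σm = 82(1.007276) + 126(1.0086649) = 209.6884094 u; Δm = 1.7567414 u; E_B = 1636.4 MeV; E_B/A = 7.867 MeV
⁵⁴₂₆Fe has the higher binding energy per nucleon, so it is the more tightly bound nucleus.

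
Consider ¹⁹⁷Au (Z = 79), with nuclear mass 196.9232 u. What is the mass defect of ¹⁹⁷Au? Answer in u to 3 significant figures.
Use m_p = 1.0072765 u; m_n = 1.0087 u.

Mass of separated nucleons = 79(1.0072765) + 118(1.0087) = 79.5748435 + 119.0266 = 198.6014435 u
The mass defect is 198.6014435 − 196.9232 = 1.6782435 u.

1.68 u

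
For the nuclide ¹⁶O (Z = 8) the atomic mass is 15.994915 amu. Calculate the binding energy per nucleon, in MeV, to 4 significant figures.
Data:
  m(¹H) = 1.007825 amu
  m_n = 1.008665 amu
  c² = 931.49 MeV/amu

7.976 MeV/nucleon

Z = 8, so N = A − Z = 16 − 8 = 8.
Mass of separated nucleons = 8(1.007825) + 8(1.008665) = 8.062600 + 8.069320 = 16.131920 amu
The mass defect is 16.131920 − 15.994915 = 0.137005 amu.
E_B = 0.137005 × 931.49 = 127.619 MeV
Dividing by A = 16 gives 7.976 MeV per nucleon.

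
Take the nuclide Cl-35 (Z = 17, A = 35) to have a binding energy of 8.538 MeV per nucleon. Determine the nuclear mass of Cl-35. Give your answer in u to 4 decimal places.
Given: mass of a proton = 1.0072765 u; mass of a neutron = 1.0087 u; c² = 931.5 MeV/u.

Total binding energy = 35 × 8.538 = 298.830 MeV
Mass defect = 298.830 MeV / (931.5 MeV/u) = 0.320805 u
Constituent mass = 17(1.0072765) + 18(1.0087) = 35.2803005 u
Nuclear mass = 35.2803005 − 0.320805 = 34.9594955 u ≈ 34.9595 u (to 4 decimal places)

34.9595 u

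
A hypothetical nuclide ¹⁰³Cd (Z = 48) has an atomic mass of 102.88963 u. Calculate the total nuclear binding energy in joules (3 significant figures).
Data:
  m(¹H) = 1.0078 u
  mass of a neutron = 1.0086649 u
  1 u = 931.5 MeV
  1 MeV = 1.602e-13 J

Σm = 48·m(¹H) + 55·m_n = 48.3744 + 55.4765695 = 103.8509695 u
Mass defect Δm = 103.8509695 − 102.88963 = 0.9613395 u
Binding energy = Δm·c² = 0.9613395 × 931.5 MeV/u = 895.488 MeV
In joules: 895.488 MeV × 1.602e-13 J/MeV = 1.4346e-10 J

1.43e-10 J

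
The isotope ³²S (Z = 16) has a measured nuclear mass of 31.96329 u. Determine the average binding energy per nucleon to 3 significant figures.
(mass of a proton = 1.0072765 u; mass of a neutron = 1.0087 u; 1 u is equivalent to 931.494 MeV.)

8.51 MeV/nucleon

The nucleus contains 16 protons and 32 − 16 = 16 neutrons.
Total constituent mass: 16 × 1.0072765 + 16 × 1.0087 = 32.2556240 u
The mass defect is 32.2556240 − 31.96329 = 0.2923340 u.
Binding energy = Δm·c² = 0.2923340 × 931.494 MeV/u = 272.307 MeV
Dividing by A = 32 gives 8.510 MeV per nucleon.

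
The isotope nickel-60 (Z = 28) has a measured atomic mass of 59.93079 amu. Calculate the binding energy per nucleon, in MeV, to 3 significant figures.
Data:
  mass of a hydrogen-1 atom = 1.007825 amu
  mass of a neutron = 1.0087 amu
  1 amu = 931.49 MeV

The nucleus contains 28 protons and 60 − 28 = 32 neutrons.
Total constituent mass: 28 × 1.007825 + 32 × 1.0087 = 60.497500 amu
The mass defect is 60.497500 − 59.93079 = 0.566710 amu.
E_B = 0.566710 × 931.49 = 527.885 MeV
Dividing by A = 60 gives 8.798 MeV per nucleon.

8.80 MeV/nucleon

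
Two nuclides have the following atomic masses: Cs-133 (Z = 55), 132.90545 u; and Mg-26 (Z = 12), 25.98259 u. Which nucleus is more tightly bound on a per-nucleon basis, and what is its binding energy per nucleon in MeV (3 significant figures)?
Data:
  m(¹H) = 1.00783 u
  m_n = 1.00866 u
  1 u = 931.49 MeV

Cs-133: Σm = 55(1.00783) + 78(1.00866) = 134.10613 u; Δm = 1.20068 u; E_B = 1118.4 MeV; E_B/A = 8.409 MeV
Mg-26: Σm = 12(1.00783) + 14(1.00866) = 26.21520 u; Δm = 0.23261 u; E_B = 216.674 MeV; E_B/A = 8.334 MeV
Cs-133 has the higher binding energy per nucleon, so it is the more tightly bound nucleus.

Cs-133; 8.41 MeV/nucleon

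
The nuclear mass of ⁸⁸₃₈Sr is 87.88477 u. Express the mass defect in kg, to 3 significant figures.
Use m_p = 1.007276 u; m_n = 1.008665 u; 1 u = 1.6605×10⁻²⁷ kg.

With 38 protons and 50 neutrons (A = 88):
Total constituent mass: 38 × 1.007276 + 50 × 1.008665 = 88.709738 u
Mass defect Δm = 88.709738 − 87.88477 = 0.824968 u
In SI units: 0.824968 u × 1.6605×10⁻²⁷ kg/u = 1.3699e-27 kg

1.37e-27 kg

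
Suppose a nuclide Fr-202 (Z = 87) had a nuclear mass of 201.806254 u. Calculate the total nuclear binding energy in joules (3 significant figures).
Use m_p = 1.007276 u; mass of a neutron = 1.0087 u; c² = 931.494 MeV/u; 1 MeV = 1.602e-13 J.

Mass of separated nucleons = 87(1.007276) + 115(1.0087) = 87.633012 + 116.0005 = 203.633512 u
The mass defect is 203.633512 − 201.806254 = 1.827258 u.
E_B = 1.827258 × 931.494 = 1702.08 MeV
In joules: 1702.08 MeV × 1.602e-13 J/MeV = 2.7267e-10 J

2.73e-10 J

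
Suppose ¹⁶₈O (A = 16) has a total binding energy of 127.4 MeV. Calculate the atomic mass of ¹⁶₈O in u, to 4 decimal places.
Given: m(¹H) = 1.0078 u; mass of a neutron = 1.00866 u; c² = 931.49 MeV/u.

15.9949 u

Mass defect = 127.4 MeV / (931.49 MeV/u) = 0.136770 u
Constituent mass = 8(1.0078) + 8(1.00866) = 16.13168 u
Atomic mass = 16.13168 − 0.136770 = 15.994910 u ≈ 15.9949 u (to 4 decimal places)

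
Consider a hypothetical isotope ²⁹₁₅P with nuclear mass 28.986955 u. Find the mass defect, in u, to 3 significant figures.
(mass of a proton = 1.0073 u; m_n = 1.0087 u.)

0.244 u

With 15 protons and 14 neutrons (A = 29):
Σm = 15·m_p + 14·m_n = 15.1095 + 14.1218 = 29.2313 u
Mass defect Δm = 29.2313 − 28.986955 = 0.244345 u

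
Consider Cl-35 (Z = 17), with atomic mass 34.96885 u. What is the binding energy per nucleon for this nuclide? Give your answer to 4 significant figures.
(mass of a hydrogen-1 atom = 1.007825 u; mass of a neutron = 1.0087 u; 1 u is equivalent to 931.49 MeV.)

With 17 protons and 18 neutrons (A = 35):
Mass of separated nucleons = 17(1.007825) + 18(1.0087) = 17.133025 + 18.1566 = 35.289625 u
The mass defect is 35.289625 − 34.96885 = 0.320775 u.
E_B = 0.320775 × 931.49 = 298.799 MeV
BE/A = 298.799 MeV / 35 = 8.537 MeV/nucleon

8.537 MeV/nucleon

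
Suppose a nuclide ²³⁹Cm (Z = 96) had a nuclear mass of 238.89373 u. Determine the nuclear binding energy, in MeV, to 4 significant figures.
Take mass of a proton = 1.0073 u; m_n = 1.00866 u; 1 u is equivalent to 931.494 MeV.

Mass of separated nucleons = 96(1.0073) + 143(1.00866) = 96.7008 + 144.23838 = 240.93918 u
The mass defect is 240.93918 − 238.89373 = 2.04545 u.
Binding energy = Δm·c² = 2.04545 × 931.494 MeV/u = 1905.32 MeV

1905 MeV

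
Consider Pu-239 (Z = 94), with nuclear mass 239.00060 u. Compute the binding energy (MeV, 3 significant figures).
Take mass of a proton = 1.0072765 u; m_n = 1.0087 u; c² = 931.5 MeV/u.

1810 MeV

With 94 protons and 145 neutrons (A = 239):
Total constituent mass: 94 × 1.0072765 + 145 × 1.0087 = 240.9454910 u
The mass defect is 240.9454910 − 239.00060 = 1.9448910 u.
Converting to energy: 1.9448910 u × 931.5 MeV/u = 1811.67 MeV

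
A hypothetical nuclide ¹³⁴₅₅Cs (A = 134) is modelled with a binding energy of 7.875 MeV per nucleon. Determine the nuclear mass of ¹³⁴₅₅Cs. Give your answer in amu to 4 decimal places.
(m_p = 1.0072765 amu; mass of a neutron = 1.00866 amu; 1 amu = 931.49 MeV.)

Total binding energy = 134 × 7.875 = 1055.250 MeV
Mass defect = 1055.250 MeV / (931.49 MeV/amu) = 1.132862 amu
Constituent mass = 55(1.0072765) + 79(1.00866) = 135.0843475 amu
Nuclear mass = 135.0843475 − 1.132862 = 133.9514855 amu ≈ 133.9515 amu (to 4 decimal places)

133.9515 amu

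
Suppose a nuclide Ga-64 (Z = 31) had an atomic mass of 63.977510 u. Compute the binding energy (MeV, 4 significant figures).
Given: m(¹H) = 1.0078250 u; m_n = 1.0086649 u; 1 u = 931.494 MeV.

513.3 MeV

The nucleus contains 31 protons and 64 − 31 = 33 neutrons.
Mass of separated nucleons = 31(1.0078250) + 33(1.0086649) = 31.2425750 + 33.2859417 = 64.5285167 u
Mass defect Δm = 64.5285167 − 63.977510 = 0.5510067 u
E_B = 0.5510067 × 931.494 = 513.259 MeV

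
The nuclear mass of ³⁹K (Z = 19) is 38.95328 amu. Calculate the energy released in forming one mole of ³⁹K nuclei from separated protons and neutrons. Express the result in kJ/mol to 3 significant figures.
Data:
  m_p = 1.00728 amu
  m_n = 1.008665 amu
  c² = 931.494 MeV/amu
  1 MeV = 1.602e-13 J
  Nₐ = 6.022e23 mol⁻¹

The nucleus contains 19 protons and 39 − 19 = 20 neutrons.
Total constituent mass: 19 × 1.00728 + 20 × 1.008665 = 39.311620 amu
Mass defect Δm = 39.311620 − 38.95328 = 0.358340 amu
Binding energy = Δm·c² = 0.358340 × 931.494 MeV/amu = 333.792 MeV
Per nucleus in joules: 333.792 MeV × 1.602e-13 J/MeV = 5.3473e-11 J
Per mole: 5.3473e-11 J × 6.022e23 mol⁻¹ = 3.2201e+13 J/mol

3.22e+10 kJ/mol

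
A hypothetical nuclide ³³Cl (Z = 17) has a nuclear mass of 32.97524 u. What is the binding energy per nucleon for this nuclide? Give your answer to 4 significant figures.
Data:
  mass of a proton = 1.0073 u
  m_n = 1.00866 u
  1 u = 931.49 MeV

The nucleus contains 17 protons and 33 − 17 = 16 neutrons.
Mass of separated nucleons = 17(1.0073) + 16(1.00866) = 17.1241 + 16.13856 = 33.26266 u
The mass defect is 33.26266 − 32.97524 = 0.28742 u.
E_B = 0.28742 × 931.49 = 267.729 MeV
Dividing by A = 33 gives 8.113 MeV per nucleon.

8.113 MeV/nucleon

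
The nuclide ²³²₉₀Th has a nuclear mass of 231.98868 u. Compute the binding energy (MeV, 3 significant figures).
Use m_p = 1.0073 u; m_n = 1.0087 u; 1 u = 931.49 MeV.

1770 MeV

Mass of separated nucleons = 90(1.0073) + 142(1.0087) = 90.6570 + 143.2354 = 233.8924 u
Mass defect Δm = 233.8924 − 231.98868 = 1.90372 u
E_B = 1.90372 × 931.49 = 1773.30 MeV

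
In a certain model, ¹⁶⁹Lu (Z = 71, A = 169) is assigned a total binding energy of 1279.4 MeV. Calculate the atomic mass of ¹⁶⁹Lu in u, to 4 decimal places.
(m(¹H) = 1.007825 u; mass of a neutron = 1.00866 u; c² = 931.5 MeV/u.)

169.0308 u

Mass defect = 1279.4 MeV / (931.5 MeV/u) = 1.373484 u
Constituent mass = 71(1.007825) + 98(1.00866) = 170.404255 u
Atomic mass = 170.404255 − 1.373484 = 169.030771 u ≈ 169.0308 u (to 4 decimal places)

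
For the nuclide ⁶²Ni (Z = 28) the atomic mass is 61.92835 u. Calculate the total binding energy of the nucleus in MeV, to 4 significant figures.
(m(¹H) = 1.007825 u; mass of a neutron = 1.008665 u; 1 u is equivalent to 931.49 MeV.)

545.3 MeV

Mass of separated nucleons = 28(1.007825) + 34(1.008665) = 28.219100 + 34.294610 = 62.513710 u
The mass defect is 62.513710 − 61.92835 = 0.585360 u.
E_B = 0.585360 × 931.49 = 545.257 MeV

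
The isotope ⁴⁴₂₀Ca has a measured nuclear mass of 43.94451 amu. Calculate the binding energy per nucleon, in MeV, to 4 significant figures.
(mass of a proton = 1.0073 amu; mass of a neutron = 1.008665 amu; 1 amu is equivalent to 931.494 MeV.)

The nucleus contains 20 protons and 44 − 20 = 24 neutrons.
Σm = 20·m_p + 24·m_n = 20.1460 + 24.207960 = 44.353960 amu
The mass defect is 44.353960 − 43.94451 = 0.409450 amu.
Binding energy = Δm·c² = 0.409450 × 931.494 MeV/amu = 381.400 MeV
BE/A = 381.400 MeV / 44 = 8.668 MeV/nucleon

8.668 MeV/nucleon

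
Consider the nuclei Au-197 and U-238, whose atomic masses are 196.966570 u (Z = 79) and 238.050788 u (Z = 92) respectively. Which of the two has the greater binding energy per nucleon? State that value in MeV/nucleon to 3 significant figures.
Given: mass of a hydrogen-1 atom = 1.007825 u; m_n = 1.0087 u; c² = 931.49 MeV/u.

Au-197: Σm = 79(1.007825) + 118(1.0087) = 198.644775 u; Δm = 1.678205 u; E_B = 1563.2 MeV; E_B/A = 7.935 MeV
U-238: Σm = 92(1.007825) + 146(1.0087) = 239.990100 u; Δm = 1.939312 u; E_B = 1806.4 MeV; E_B/A = 7.590 MeV
Au-197 has the higher binding energy per nucleon, so it is the more tightly bound nucleus.

Au-197; 7.94 MeV/nucleon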